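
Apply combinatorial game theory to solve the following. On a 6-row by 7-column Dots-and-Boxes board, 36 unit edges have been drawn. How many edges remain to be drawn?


Grid: 6 x 7 boxes, i.e. 7 rows and 8 columns of dots.
Horizontal edges: (rows + 1) * cols = 7 * 7 = 49
Vertical edges: rows * (cols + 1) = 6 * 8 = 48
Total edges: 49 + 48 = 97
Edges drawn: 36
Remaining: 97 - 36 = 61

61


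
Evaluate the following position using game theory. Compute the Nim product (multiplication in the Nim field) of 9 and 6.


Nim multiplication is bilinear over XOR: (u XOR v) * w = (u*w) XOR (v*w).
So we split each operand into its bit components and XOR the pairwise Nim products.
9 = 1 + 8 (as XOR of powers of 2).
6 = 2 + 4 (as XOR of powers of 2).
Using the standard Nim-product table on single bits:
  2*2 = 3,   2*4 = 8,   2*8 = 12,
  4*4 = 6,   4*8 = 11,  8*8 = 13,
and  1*x = x (identity), k*l = l*k (commutative).
Pairwise Nim products:
  1 * 2 = 2
  1 * 4 = 4
  8 * 2 = 12
  8 * 4 = 11
XOR them: 2 XOR 4 XOR 12 XOR 11 = 1.
Result: 9 * 6 = 1 (in Nim).

1


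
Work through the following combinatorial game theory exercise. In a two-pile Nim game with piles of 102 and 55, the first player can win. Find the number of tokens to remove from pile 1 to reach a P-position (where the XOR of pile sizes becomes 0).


Piles: 102 and 55
Current XOR: 102 XOR 55 = 81 (non-zero, so this is an N-position).
To make the XOR zero, we need to find a move that balances the piles.
For pile 1 (size 102): target = 102 XOR 81 = 55
We reduce pile 1 from 102 to 55.
Tokens removed: 102 - 55 = 47
Verification: 55 XOR 55 = 0

47


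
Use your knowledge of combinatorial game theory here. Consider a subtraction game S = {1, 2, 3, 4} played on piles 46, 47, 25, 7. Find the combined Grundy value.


Subtraction set: {1, 2, 3, 4}
For this subtraction set, G(n) = n mod 5 (period = max + 1 = 5).
Pile 1 (size 46): G(46) = 46 mod 5 = 1
Pile 2 (size 47): G(47) = 47 mod 5 = 2
Pile 3 (size 25): G(25) = 25 mod 5 = 0
Pile 4 (size 7): G(7) = 7 mod 5 = 2
Total Grundy value = XOR of all: 1 XOR 2 XOR 0 XOR 2 = 1

1


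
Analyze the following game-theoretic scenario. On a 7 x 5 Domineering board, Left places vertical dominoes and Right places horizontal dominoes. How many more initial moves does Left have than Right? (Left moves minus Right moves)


Board is 7 x 5 (rows x cols).
Left (vertical) placements: (rows-1) * cols = 6 * 5 = 30
Right (horizontal) placements: rows * (cols-1) = 7 * 4 = 28
Advantage = Left - Right = 30 - 28 = 2

2


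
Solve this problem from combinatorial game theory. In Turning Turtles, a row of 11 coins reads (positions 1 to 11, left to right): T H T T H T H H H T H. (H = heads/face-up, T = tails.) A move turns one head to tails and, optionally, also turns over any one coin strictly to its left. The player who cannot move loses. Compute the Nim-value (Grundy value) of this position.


Coins: T H T T H T H H H T H
Key fact: a single head at position k behaves exactly like a Nim heap of size k (turning it to T and optionally flipping a coin at j < k corresponds to moving the heap from k to j, or to 0), and heads combine as a disjunctive sum (two heads at the same place would cancel, matching j XOR j = 0). So the Nim-value is the XOR of the 1-indexed positions of the heads.
Face-up positions (1-indexed): [2, 5, 7, 8, 9, 11]
XOR 0 with 2: 0 XOR 2 = 2
XOR 2 with 5: 2 XOR 5 = 7
XOR 7 with 7: 7 XOR 7 = 0
XOR 0 with 8: 0 XOR 8 = 8
XOR 8 with 9: 8 XOR 9 = 1
XOR 1 with 11: 1 XOR 11 = 10
Nim-value = 10

10


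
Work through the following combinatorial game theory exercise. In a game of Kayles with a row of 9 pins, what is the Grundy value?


Kayles: a move removes 1 or 2 adjacent pins from a contiguous row.
Removing pins from a row of k leaves two independent rows (a, b) with a + b = k - 1 (one pin) or a + b = k - 2 (two pins); an end removal gives a = 0.
By Sprague-Grundy, G(k) = mex{ G(a) XOR G(b) } over all these splits. G(0) = 0.
G(1): splits (0,0):0^0=0 -> mex({0}) = 1
G(2): splits (0,1):0^1=1 (0,0):0^0=0 -> mex({0, 1}) = 2
G(3): splits (0,2):0^2=2 (1,1):1^1=0 (0,1):0^1=1 -> mex({0, 1, 2}) = 3
G(4): splits (0,3):0^3=3 (1,2):1^2=3 (0,2):0^2=2 (1,1):1^1=0 -> mex({0, 2, 3}) = 1
G(5): splits (0,4):0^1=1 (1,3):1^3=2 (2,2):2^2=0 (0,3):0^3=3 (1,2):1^2=3 -> mex({0, 1, 2, 3}) = 4
G(6) = mex({0, 1, 2, 4}) = 3
G(7) = mex({0, 1, 3, 4, 5}) = 2
G(8) = mex({0, 2, 3, 5, 6}) = 1
G(9) = mex({0, 1, 2, 3, 6, 7}) = 4
Therefore G(9) = 4.

4


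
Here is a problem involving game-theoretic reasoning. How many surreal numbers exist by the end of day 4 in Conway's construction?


Day 0: {|} = 0 is born. Count = 1.
Day n: the number of surreal numbers born by day n is 2^(n+1) - 1.
By day 0: 2^1 - 1 = 1
By day 1: 2^2 - 1 = 3
By day 2: 2^3 - 1 = 7
By day 3: 2^4 - 1 = 15
By day 4: 2^5 - 1 = 31
By day 4: 31 surreal numbers.

31


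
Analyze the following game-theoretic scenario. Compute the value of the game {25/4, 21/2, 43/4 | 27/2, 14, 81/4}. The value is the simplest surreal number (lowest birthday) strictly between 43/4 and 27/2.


Left options: {25/4, 21/2, 43/4}, max = 43/4
Right options: {27/2, 14, 81/4}, min = 27/2
All options are numbers and max(Left) < min(Right), so by the simplicity theorem the value is the simplest (earliest-born) number strictly between 43/4 and 27/2.
Integers 11 through 13 all lie strictly between 43/4 and 27/2.
Among integers, the simplest (lowest birthday = smallest |n|; 0 is born on day 0, +-n on day n) is 11.
No non-integer in the interval can be simpler: if x is a non-integer in the interval, then floor(x) or ceil(x) also lies in the interval (the interval contains an integer), and both are proper prefixes of x's sign expansion, i.e. born earlier. So the game value is 11.
Game value = 11

11


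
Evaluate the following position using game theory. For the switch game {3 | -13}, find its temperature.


The game is {3 | -13}, a switch {a | b} with numbers a > b.
Cooling {a | b} by t gives {a - t | b + t}, which stops being hot when a - t = b + t, i.e. at t = (a - b)/2. So the temperature of a switch is (a - b)/2.
Temperature = (Left option - Right option) / 2
= (3 - (-13)) / 2
= 16 / 2
= 8

8


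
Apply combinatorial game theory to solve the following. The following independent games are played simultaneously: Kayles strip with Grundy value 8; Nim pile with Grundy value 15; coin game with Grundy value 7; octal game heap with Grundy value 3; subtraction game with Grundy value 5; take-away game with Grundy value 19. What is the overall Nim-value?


By the Sprague-Grundy theorem, the Grundy value of a sum of games is the XOR of individual Grundy values.
Kayles strip: Grundy value = 8. Running XOR: 0 XOR 8 = 8
Nim pile: Grundy value = 15. Running XOR: 8 XOR 15 = 7
coin game: Grundy value = 7. Running XOR: 7 XOR 7 = 0
octal game heap: Grundy value = 3. Running XOR: 0 XOR 3 = 3
subtraction game: Grundy value = 5. Running XOR: 3 XOR 5 = 6
take-away game: Grundy value = 19. Running XOR: 6 XOR 19 = 21
The combined Grundy value is 21.

21


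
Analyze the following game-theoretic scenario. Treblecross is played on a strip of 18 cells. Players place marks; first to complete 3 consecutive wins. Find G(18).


Treblecross: place X on empty cells; 3-in-a-row wins.
Playing within two cells of an existing X lets the opponent win at once, so sensible play treats the cells i-2..i+2 around each X as dead. The player left with no safe cell loses, so this is a normal-play take-away game on strips of safe cells.
Placing X at cell i (0-indexed) of a strip of k safe cells leaves independent strips of sizes max(0, i-2) and max(0, k-i-3). Hence G(k) = mex{ G(max(0,i-2)) XOR G(max(0,k-i-3)) : 0 <= i < k }, with G(0) = 0.
G(1): splits (0,0):0^0=0 -> mex({0}) = 1
G(2): splits (0,0):0^0=0 -> mex({0}) = 1
G(3): splits (0,0):0^0=0 -> mex({0}) = 1
G(4): splits (0,1):0^1=1 (0,0):0^0=0 -> mex({0, 1}) = 2
G(5): splits (0,2):0^1=1 (0,1):0^1=1 (0,0):0^0=0 -> mex({0, 1}) = 2
G(6) = mex({1}) = 0
G(7) = mex({0, 1, 2}) = 3
G(8) = mex({0, 1, 2}) = 3
G(9) = mex({0, 2}) = 1
G(10) = mex({0, 2, 3}) = 1
G(11) = mex({0, 3}) = 1
G(12) = mex({1, 3}) = 0
G(13) = mex({0, 1, 2, 3}) = 4
G(14) = mex({0, 1, 2}) = 3
G(15) = mex({0, 1, 2}) = 3
G(16) = mex({0, 1, 2, 4}) = 3
G(17) = mex({0, 1, 3, 4}) = 2
G(18) = mex({0, 1, 3, 4}) = 2
Therefore G(18) = 2.

2


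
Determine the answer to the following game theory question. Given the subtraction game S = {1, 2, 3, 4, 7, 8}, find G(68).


The subtraction set is S = {1, 2, 3, 4, 7, 8}.
G(k) = mex{ G(k - s) : s in S, s <= k }. We compute iteratively: G(0) = 0.
G(1) = mex({0}) = 1
G(2) = mex({0, 1}) = 2
G(3) = mex({0, 1, 2}) = 3
G(4) = mex({0, 1, 2, 3}) = 4
G(5) = mex({1, 2, 3, 4}) = 0
G(6) = mex({0, 2, 3, 4}) = 1
G(7) = mex({0, 1, 3, 4}) = 2
G(8) = mex({0, 1, 2, 4}) = 3
G(9) = mex({0, 1, 2, 3}) = 4
G(10) = mex({1, 2, 3, 4}) = 0
G(11) = mex({0, 2, 3, 4}) = 1
G(12) = mex({0, 1, 3, 4}) = 2
Observe that G(5)..G(12) = 0, 1, 2, 3, 4, 0, 1, 2 repeats G(0)..G(7) = 0, 1, 2, 3, 4, 0, 1, 2.
For k >= max(S) = 8, G(k) is determined by the previous 8 values G(k-8)..G(k-1); a window of 8 consecutive values has recurred shifted by 5, so by induction G(k + 5) = G(k) for all k >= 0: the sequence is periodic from the start with period 5.
One period: G(0..4) = 0, 1, 2, 3, 4.
68 mod 5 = 3, so G(68) = G(3) = 3.

3


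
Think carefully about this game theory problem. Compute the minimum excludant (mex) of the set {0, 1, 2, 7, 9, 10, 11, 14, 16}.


Set = {0, 1, 2, 7, 9, 10, 11, 14, 16}
0 is in the set.
1 is in the set.
2 is in the set.
3 is NOT in the set. This is the mex.
mex = 3

3


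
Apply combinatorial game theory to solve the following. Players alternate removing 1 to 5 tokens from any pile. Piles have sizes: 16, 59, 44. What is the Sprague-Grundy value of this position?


Subtraction set: {1, 2, 3, 4, 5}
For this subtraction set, G(n) = n mod 6 (period = max + 1 = 6).
Pile 1 (size 16): G(16) = 16 mod 6 = 4
Pile 2 (size 59): G(59) = 59 mod 6 = 5
Pile 3 (size 44): G(44) = 44 mod 6 = 2
Total Grundy value = XOR of all: 4 XOR 5 XOR 2 = 3

3


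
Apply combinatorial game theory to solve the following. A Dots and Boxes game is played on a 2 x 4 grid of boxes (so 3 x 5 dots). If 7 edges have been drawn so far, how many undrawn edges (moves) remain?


Grid: 2 x 4 boxes, i.e. 3 rows and 5 columns of dots.
Horizontal edges: (rows + 1) * cols = 3 * 4 = 12
Vertical edges: rows * (cols + 1) = 2 * 5 = 10
Total edges: 12 + 10 = 22
Edges drawn: 7
Remaining: 22 - 7 = 15

15


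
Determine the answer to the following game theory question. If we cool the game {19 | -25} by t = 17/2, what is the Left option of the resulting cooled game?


Original game: {19 | -25} (a switch {a | b} with a > b).
Cooling by t (for t below the temperature (a - b)/2 = 22) taxes each move by t: {a | b} cooled by t is {a - t | b + t}.
Cooling amount: t = 17/2
Cooled Left option: 19 - 17/2 = 21/2
Cooled Right option: -25 + 17/2 = -33/2
Cooled game: {21/2 | -33/2}
Left option = 21/2

21/2


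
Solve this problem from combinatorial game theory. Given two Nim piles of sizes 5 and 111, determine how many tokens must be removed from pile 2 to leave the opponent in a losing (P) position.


Piles: 5 and 111
Current XOR: 5 XOR 111 = 106 (non-zero, so this is an N-position).
To make the XOR zero, we need to find a move that balances the piles.
For pile 2 (size 111): target = 111 XOR 106 = 5
We reduce pile 2 from 111 to 5.
Tokens removed: 111 - 5 = 106
Verification: 5 XOR 5 = 0

106


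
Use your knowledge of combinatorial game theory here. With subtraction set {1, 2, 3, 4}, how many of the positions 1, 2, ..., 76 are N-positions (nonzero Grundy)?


Subtraction set S = {1, 2, 3, 4}, so G(n) = n mod 5.
G(n) = 0 when n is a multiple of 5.
Multiples of 5 in [1, 76]: 15
N-positions (nonzero Grundy) = 76 - 15 = 61

61


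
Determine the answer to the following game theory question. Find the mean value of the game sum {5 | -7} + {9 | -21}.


G1 = {5 | -7}, G2 = {9 | -21}
Each is a switch {a | b} with numbers a > b; its mean value is (a + b)/2, and mean value is additive over game sums: m(G1 + G2) = m(G1) + m(G2).
Mean of G1 = (5 + (-7))/2 = -2/2 = -1
Mean of G2 = (9 + (-21))/2 = -12/2 = -6
Mean of G1 + G2 = -1 + -6 = -7

-7


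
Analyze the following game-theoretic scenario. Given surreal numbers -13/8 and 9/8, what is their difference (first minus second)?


x = -13/8, y = 9/8
Converting to common denominator: 8
x = -13/8, y = 9/8
x - y = -13/8 - 9/8 = -11/4

-11/4


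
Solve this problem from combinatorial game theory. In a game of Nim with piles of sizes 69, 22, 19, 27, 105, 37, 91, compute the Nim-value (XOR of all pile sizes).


We need the XOR (exclusive or) of all pile sizes.
After XOR-ing pile 1 (size 69): 0 XOR 69 = 69
After XOR-ing pile 2 (size 22): 69 XOR 22 = 83
After XOR-ing pile 3 (size 19): 83 XOR 19 = 64
After XOR-ing pile 4 (size 27): 64 XOR 27 = 91
After XOR-ing pile 5 (size 105): 91 XOR 105 = 50
After XOR-ing pile 6 (size 37): 50 XOR 37 = 23
After XOR-ing pile 7 (size 91): 23 XOR 91 = 76
The Nim-value of this position is 76.

76


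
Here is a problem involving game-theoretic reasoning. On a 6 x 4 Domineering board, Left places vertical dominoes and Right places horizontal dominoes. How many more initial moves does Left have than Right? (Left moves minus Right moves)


Board is 6 x 4 (rows x cols).
Left (vertical) placements: (rows-1) * cols = 5 * 4 = 20
Right (horizontal) placements: rows * (cols-1) = 6 * 3 = 18
Advantage = Left - Right = 20 - 18 = 2

2


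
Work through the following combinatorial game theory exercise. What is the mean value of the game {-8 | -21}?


Game = {-8 | -21}, a switch {a | b} with numbers a > b.
Its thermograph has left wall a - t and right wall b + t, which meet at t = (a - b)/2, where both equal (a + b)/2. So the mast (mean value) is at (a + b)/2.
Mean = (-8 + (-21))/2 = -29/2 = -29/2

-29/2


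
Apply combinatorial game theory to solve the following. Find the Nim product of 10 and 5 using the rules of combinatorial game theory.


Nim multiplication is bilinear over XOR: (u XOR v) * w = (u*w) XOR (v*w).
So we split each operand into its bit components and XOR the pairwise Nim products.
10 = 2 + 8 (as XOR of powers of 2).
5 = 1 + 4 (as XOR of powers of 2).
Using the standard Nim-product table on single bits:
  2*2 = 3,   2*4 = 8,   2*8 = 12,
  4*4 = 6,   4*8 = 11,  8*8 = 13,
and  1*x = x (identity), k*l = l*k (commutative).
Pairwise Nim products:
  2 * 1 = 2
  2 * 4 = 8
  8 * 1 = 8
  8 * 4 = 11
XOR them: 2 XOR 8 XOR 8 XOR 11 = 9.
Result: 10 * 5 = 9 (in Nim).

9


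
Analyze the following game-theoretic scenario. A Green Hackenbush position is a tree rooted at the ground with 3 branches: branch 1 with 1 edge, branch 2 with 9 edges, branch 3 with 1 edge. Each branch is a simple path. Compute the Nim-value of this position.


The tree has 3 branches from the ground vertex.
In Green Hackenbush, the Nim-value of a simple path of length k is k.
Branch 1: length 1, Nim-value = 1
Branch 2: length 9, Nim-value = 9
Branch 3: length 1, Nim-value = 1
Total Nim-value = XOR of all branch values:
0 XOR 1 = 1
1 XOR 9 = 8
8 XOR 1 = 9
Nim-value of the tree = 9

9


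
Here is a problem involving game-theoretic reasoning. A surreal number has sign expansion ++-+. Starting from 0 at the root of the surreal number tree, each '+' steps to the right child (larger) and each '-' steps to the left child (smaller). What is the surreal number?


Sign expansion: ++-+
Rule: track bounds (lo, hi), initially (-inf, +inf). On '+', the current value becomes lo and we move to the simplest number in (value, hi): value + 1 if hi = +inf, otherwise the midpoint (value + hi)/2. On '-', the current value becomes hi and we move to value - 1 if lo = -inf, otherwise the midpoint (lo + value)/2.
Start at 0.
Step 1: sign = +, move right. Bounds: (0, +inf). Value = 1
Step 2: sign = +, move right. Bounds: (1, +inf). Value = 2
Step 3: sign = -, move left. Bounds: (1, 2). Value = 3/2
Step 4: sign = +, move right. Bounds: (3/2, 2). Value = 7/4
The surreal number with sign expansion ++-+ is 7/4.

7/4


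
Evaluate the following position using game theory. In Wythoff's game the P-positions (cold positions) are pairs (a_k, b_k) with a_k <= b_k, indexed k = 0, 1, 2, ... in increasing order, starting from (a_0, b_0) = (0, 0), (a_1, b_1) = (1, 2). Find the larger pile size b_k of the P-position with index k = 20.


By Wythoff's theorem, a_k = floor(k * phi) and b_k = floor(k * phi^2) = a_k + k, where phi = (1 + sqrt(5))/2 is the golden ratio.
phi = (1 + sqrt(5))/2 = 1.618034
phi^2 = phi + 1 = 2.618034
k = 20
k * phi^2 = 20 * 2.618034 = 52.360680
b_20 = floor(k * phi^2) = 52 (check: a_20 + k = 32 + 20 = 52)

52


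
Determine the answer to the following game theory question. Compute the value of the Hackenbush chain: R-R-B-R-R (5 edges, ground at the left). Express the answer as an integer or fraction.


Edges (from ground): R-R-B-R-R
By Berlekamp's sign-expansion rule, a Blue-Red Hackenbush stalk has the value of the surreal number whose sign sequence is the edge sequence with B -> + and R -> -.
Sign sequence: --+--
Trace the sign expansion in the surreal number tree, starting from 0:
Edge 1: R (sign -) -> bounds (-inf, 0), value = -1
Edge 2: R (sign -) -> bounds (-inf, -1), value = -2
Edge 3: B (sign +) -> bounds (-2, -1), value = -3/2
Edge 4: R (sign -) -> bounds (-2, -3/2), value = -7/4
Edge 5: R (sign -) -> bounds (-2, -7/4), value = -15/8
Game value = -15/8

-15/8


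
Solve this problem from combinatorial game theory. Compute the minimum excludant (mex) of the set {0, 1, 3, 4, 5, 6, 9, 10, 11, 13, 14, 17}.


Set = {0, 1, 3, 4, 5, 6, 9, 10, 11, 13, 14, 17}
0 is in the set.
1 is in the set.
2 is NOT in the set. This is the mex.
mex = 2

2


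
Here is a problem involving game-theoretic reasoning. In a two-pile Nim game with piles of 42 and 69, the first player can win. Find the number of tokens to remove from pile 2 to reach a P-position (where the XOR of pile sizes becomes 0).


Piles: 42 and 69
Current XOR: 42 XOR 69 = 111 (non-zero, so this is an N-position).
To make the XOR zero, we need to find a move that balances the piles.
For pile 2 (size 69): target = 69 XOR 111 = 42
We reduce pile 2 from 69 to 42.
Tokens removed: 69 - 42 = 27
Verification: 42 XOR 42 = 0

27


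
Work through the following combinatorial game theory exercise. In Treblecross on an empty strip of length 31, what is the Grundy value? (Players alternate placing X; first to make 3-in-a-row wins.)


Treblecross: place X on empty cells; 3-in-a-row wins.
Playing within two cells of an existing X lets the opponent win at once, so sensible play treats the cells i-2..i+2 around each X as dead. The player left with no safe cell loses, so this is a normal-play take-away game on strips of safe cells.
Placing X at cell i (0-indexed) of a strip of k safe cells leaves independent strips of sizes max(0, i-2) and max(0, k-i-3). Hence G(k) = mex{ G(max(0,i-2)) XOR G(max(0,k-i-3)) : 0 <= i < k }, with G(0) = 0.
G(1): splits (0,0):0^0=0 -> mex({0}) = 1
G(2): splits (0,0):0^0=0 -> mex({0}) = 1
G(3): splits (0,0):0^0=0 -> mex({0}) = 1
G(4): splits (0,1):0^1=1 (0,0):0^0=0 -> mex({0, 1}) = 2
G(5): splits (0,2):0^1=1 (0,1):0^1=1 (0,0):0^0=0 -> mex({0, 1}) = 2
G(6) = mex({1}) = 0
G(7) = mex({0, 1, 2}) = 3
G(8) = mex({0, 1, 2}) = 3
G(9) = mex({0, 2}) = 1
G(10) = mex({0, 2, 3}) = 1
G(11) = mex({0, 3}) = 1
G(12) = mex({1, 3}) = 0
G(13) = mex({0, 1, 2, 3}) = 4
G(14) = mex({0, 1, 2}) = 3
G(15) = mex({0, 1, 2}) = 3
G(16) = mex({0, 1, 2, 4}) = 3
G(17) = mex({0, 1, 3, 4}) = 2
G(18) = mex({0, 1, 3, 4}) = 2
G(19) = mex({0, 1, 3, 5}) = 2
G(20) = mex({0, 1, 2, 3, 5}) = 4
G(21) = mex({0, 1, 2, 3, 5}) = 4
G(22) = mex({1, 2, 6}) = 0
G(23) = mex({0, 1, 2, 3, 4, 6}) = 5
G(24) = mex({0, 1, 2, 3, 4}) = 5
G(25) = mex({0, 1, 3, 4, 7}) = 2
G(26) = mex({0, 1, 3, 4, 5, 7}) = 2
G(27) = mex({0, 1, 3, 5}) = 2
G(28) = mex({0, 1, 2, 5}) = 3
G(29) = mex({0, 1, 2, 4, 5, 6}) = 3
G(30) = mex({1, 2, 4, 6}) = 0
G(31) = mex({0, 1, 2, 3, 4, 6}) = 5
Therefore G(31) = 5.

5


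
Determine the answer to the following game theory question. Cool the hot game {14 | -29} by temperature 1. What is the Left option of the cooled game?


Original game: {14 | -29} (a switch {a | b} with a > b).
Cooling by t (for t below the temperature (a - b)/2 = 43/2) taxes each move by t: {a | b} cooled by t is {a - t | b + t}.
Cooling amount: t = 1
Cooled Left option: 14 - 1 = 13
Cooled Right option: -29 + 1 = -28
Cooled game: {13 | -28}
Left option = 13

13


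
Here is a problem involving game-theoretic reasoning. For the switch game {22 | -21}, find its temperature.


The game is {22 | -21}, a switch {a | b} with numbers a > b.
Cooling {a | b} by t gives {a - t | b + t}, which stops being hot when a - t = b + t, i.e. at t = (a - b)/2. So the temperature of a switch is (a - b)/2.
Temperature = (Left option - Right option) / 2
= (22 - (-21)) / 2
= 43 / 2
= 43/2

43/2


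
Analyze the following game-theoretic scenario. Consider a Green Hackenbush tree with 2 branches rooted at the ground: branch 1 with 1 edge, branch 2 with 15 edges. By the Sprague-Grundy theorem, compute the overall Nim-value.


The tree has 2 branches from the ground vertex.
In Green Hackenbush, the Nim-value of a simple path of length k is k.
Branch 1: length 1, Nim-value = 1
Branch 2: length 15, Nim-value = 15
Total Nim-value = XOR of all branch values:
0 XOR 1 = 1
1 XOR 15 = 14
Nim-value of the tree = 14

14


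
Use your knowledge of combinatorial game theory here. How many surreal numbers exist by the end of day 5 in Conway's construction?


Day 0: {|} = 0 is born. Count = 1.
Day n: the number of surreal numbers born by day n is 2^(n+1) - 1.
By day 0: 2^1 - 1 = 1
By day 1: 2^2 - 1 = 3
By day 2: 2^3 - 1 = 7
By day 3: 2^4 - 1 = 15
By day 4: 2^5 - 1 = 31
By day 5: 2^6 - 1 = 63
By day 5: 63 surreal numbers.

63


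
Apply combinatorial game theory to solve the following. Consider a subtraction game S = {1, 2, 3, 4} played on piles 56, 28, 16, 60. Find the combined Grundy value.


Subtraction set: {1, 2, 3, 4}
For this subtraction set, G(n) = n mod 5 (period = max + 1 = 5).
Pile 1 (size 56): G(56) = 56 mod 5 = 1
Pile 2 (size 28): G(28) = 28 mod 5 = 3
Pile 3 (size 16): G(16) = 16 mod 5 = 1
Pile 4 (size 60): G(60) = 60 mod 5 = 0
Total Grundy value = XOR of all: 1 XOR 3 XOR 1 XOR 0 = 3

3


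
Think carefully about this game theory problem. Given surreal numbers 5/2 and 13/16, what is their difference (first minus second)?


x = 5/2, y = 13/16
Converting to common denominator: 16
x = 40/16, y = 13/16
x - y = 5/2 - 13/16 = 27/16

27/16


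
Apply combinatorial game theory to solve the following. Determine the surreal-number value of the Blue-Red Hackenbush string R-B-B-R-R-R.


Edges (from ground): R-B-B-R-R-R
By Berlekamp's sign-expansion rule, a Blue-Red Hackenbush stalk has the value of the surreal number whose sign sequence is the edge sequence with B -> + and R -> -.
Sign sequence: -++---
Trace the sign expansion in the surreal number tree, starting from 0:
Edge 1: R (sign -) -> bounds (-inf, 0), value = -1
Edge 2: B (sign +) -> bounds (-1, 0), value = -1/2
Edge 3: B (sign +) -> bounds (-1/2, 0), value = -1/4
Edge 4: R (sign -) -> bounds (-1/2, -1/4), value = -3/8
Edge 5: R (sign -) -> bounds (-1/2, -3/8), value = -7/16
Edge 6: R (sign -) -> bounds (-1/2, -7/16), value = -15/32
Game value = -15/32

-15/32


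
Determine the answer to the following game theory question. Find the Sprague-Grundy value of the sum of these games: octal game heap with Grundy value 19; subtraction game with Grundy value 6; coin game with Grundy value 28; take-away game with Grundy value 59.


By the Sprague-Grundy theorem, the Grundy value of a sum of games is the XOR of individual Grundy values.
octal game heap: Grundy value = 19. Running XOR: 0 XOR 19 = 19
subtraction game: Grundy value = 6. Running XOR: 19 XOR 6 = 21
coin game: Grundy value = 28. Running XOR: 21 XOR 28 = 9
take-away game: Grundy value = 59. Running XOR: 9 XOR 59 = 50
The combined Grundy value is 50.

50


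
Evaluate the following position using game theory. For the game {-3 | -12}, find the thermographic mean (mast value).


Game = {-3 | -12}, a switch {a | b} with numbers a > b.
Its thermograph has left wall a - t and right wall b + t, which meet at t = (a - b)/2, where both equal (a + b)/2. So the mast (mean value) is at (a + b)/2.
Mean = (-3 + (-12))/2 = -15/2 = -15/2

-15/2


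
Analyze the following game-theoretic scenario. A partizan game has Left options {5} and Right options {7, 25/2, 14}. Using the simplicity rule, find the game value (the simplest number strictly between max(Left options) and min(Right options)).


Left options: {5}, max = 5
Right options: {7, 25/2, 14}, min = 7
All options are numbers and max(Left) < min(Right), so by the simplicity theorem the value is the simplest (earliest-born) number strictly between 5 and 7.
The only integer strictly between 5 and 7 is 6.
No non-integer in the interval can be simpler: if x is a non-integer in the interval, then floor(x) or ceil(x) also lies in the interval (the interval contains an integer), and both are proper prefixes of x's sign expansion, i.e. born earlier. So the game value is 6.
Game value = 6

6


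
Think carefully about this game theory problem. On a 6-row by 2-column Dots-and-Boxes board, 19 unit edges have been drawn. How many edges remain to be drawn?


Grid: 6 x 2 boxes, i.e. 7 rows and 3 columns of dots.
Horizontal edges: (rows + 1) * cols = 7 * 2 = 14
Vertical edges: rows * (cols + 1) = 6 * 3 = 18
Total edges: 14 + 18 = 32
Edges drawn: 19
Remaining: 32 - 19 = 13

13


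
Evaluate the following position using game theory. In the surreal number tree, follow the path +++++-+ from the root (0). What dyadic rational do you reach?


Sign expansion: +++++-+
Rule: track bounds (lo, hi), initially (-inf, +inf). On '+', the current value becomes lo and we move to the simplest number in (value, hi): value + 1 if hi = +inf, otherwise the midpoint (value + hi)/2. On '-', the current value becomes hi and we move to value - 1 if lo = -inf, otherwise the midpoint (lo + value)/2.
Start at 0.
Step 1: sign = +, move right. Bounds: (0, +inf). Value = 1
Step 2: sign = +, move right. Bounds: (1, +inf). Value = 2
Step 3: sign = +, move right. Bounds: (2, +inf). Value = 3
Step 4: sign = +, move right. Bounds: (3, +inf). Value = 4
Step 5: sign = +, move right. Bounds: (4, +inf). Value = 5
Step 6: sign = -, move left. Bounds: (4, 5). Value = 9/2
Step 7: sign = +, move right. Bounds: (9/2, 5). Value = 19/4
The surreal number with sign expansion +++++-+ is 19/4.

19/4


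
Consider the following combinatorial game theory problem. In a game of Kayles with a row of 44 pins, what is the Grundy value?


Kayles: a move removes 1 or 2 adjacent pins from a contiguous row.
Removing pins from a row of k leaves two independent rows (a, b) with a + b = k - 1 (one pin) or a + b = k - 2 (two pins); an end removal gives a = 0.
By Sprague-Grundy, G(k) = mex{ G(a) XOR G(b) } over all these splits. G(0) = 0.
G(1): splits (0,0):0^0=0 -> mex({0}) = 1
G(2): splits (0,1):0^1=1 (0,0):0^0=0 -> mex({0, 1}) = 2
G(3): splits (0,2):0^2=2 (1,1):1^1=0 (0,1):0^1=1 -> mex({0, 1, 2}) = 3
G(4): splits (0,3):0^3=3 (1,2):1^2=3 (0,2):0^2=2 (1,1):1^1=0 -> mex({0, 2, 3}) = 1
G(5): splits (0,4):0^1=1 (1,3):1^3=2 (2,2):2^2=0 (0,3):0^3=3 (1,2):1^2=3 -> mex({0, 1, 2, 3}) = 4
G(6) = mex({0, 1, 2, 4}) = 3
G(7) = mex({0, 1, 3, 4, 5}) = 2
G(8) = mex({0, 2, 3, 5, 6}) = 1
G(9) = mex({0, 1, 2, 3, 6, 7}) = 4
G(10) = mex({0, 1, 3, 4, 5, 7}) = 2
G(11) = mex({0, 1, 2, 3, 4, 5}) = 6
G(12) = mex({0, 1, 2, 3, 5, 6, 7}) = 4
G(13) = mex({0, 2, 3, 4, 6, 7}) = 1
G(14) = mex({0, 1, 4, 5, 6, 7}) = 2
G(15) = mex({0, 1, 2, 3, 4, 5, 6}) = 7
G(16) = mex({0, 2, 3, 5, 6, 7}) = 1
G(17) = mex({0, 1, 2, 3, 5, 6, 7}) = 4
G(18) = mex({0, 1, 2, 4, 5, 6}) = 3
G(19) = mex({0, 1, 3, 4, 5, 7}) = 2
G(20) = mex({0, 2, 3, 4, 5, 6, 7}) = 1
G(21) = mex({0, 1, 2, 3, 5, 6, 7}) = 4
G(22) = mex({0, 1, 2, 3, 4, 5, 7}) = 6
G(23) = mex({0, 1, 2, 3, 4, 5, 6}) = 7
G(24) = mex({0, 1, 2, 3, 5, 6, 7}) = 4
G(25) = mex({0, 2, 3, 4, 6, 7}) = 1
G(26) = mex({0, 1, 3, 4, 5, 6, 7}) = 2
G(27) = mex({0, 1, 2, 3, 4, 5, 6, 7}) = 8
G(28) = mex({0, 1, 2, 3, 4, 6, 7, 8}) = 5
G(29) = mex({0, 1, 2, 3, 5, 6, 7, 8, 9}) = 4
G(30) = mex({0, 1, 2, 3, 4, 5, 6, 9, 10}) = 7
G(31) = mex({0, 1, 3, 4, 5, 7, 10, 11}) = 2
G(32) = mex({0, 2, 3, 4, 5, 6, 7, 9, 11}) = 1
G(33) = mex({0, 1, 2, 3, 4, 5, 6, 7, 9, 12}) = 8
G(34) = mex({0, 1, 2, 3, 4, 5, 7, 8, 11, 12}) = 6
G(35) = mex({0, 1, 2, 3, 4, 5, 6, 8, 9, 10, 11}) = 7
G(36) = mex({0, 1, 2, 3, 5, 6, 7, 9, 10}) = 4
G(37) = mex({0, 2, 3, 4, 6, 7, 9, 10, 11, 12}) = 1
G(38) = mex({0, 1, 3, 4, 5, 6, 7, 9, 10, 11, 12}) = 2
G(39) = mex({0, 1, 2, 4, 5, 6, 7, 9, 10, 12, 14}) = 3
G(40) = mex({0, 2, 3, 4, 6, 7, 11, 12, 14}) = 1
G(41) = mex({0, 1, 2, 3, 5, 6, 7, 9, 10, 11, 12}) = 4
G(42) = mex({0, 1, 2, 3, 4, 5, 6, 9, 10}) = 7
G(43) = mex({0, 1, 3, 4, 5, 7, 9, 10, 12, 15}) = 2
G(44) = mex({0, 2, 3, 4, 5, 6, 7, 9, 10, 12, 15}) = 1
Therefore G(44) = 1.

1


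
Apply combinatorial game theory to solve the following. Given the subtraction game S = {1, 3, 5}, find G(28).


The subtraction set is S = {1, 3, 5}.
G(k) = mex{ G(k - s) : s in S, s <= k }. We compute iteratively: G(0) = 0.
G(1) = mex({0}) = 1
G(2) = mex({1}) = 0
G(3) = mex({0}) = 1
G(4) = mex({1}) = 0
G(5) = mex({0}) = 1
G(6) = mex({1}) = 0
Observe that G(2)..G(6) = 0, 1, 0, 1, 0 repeats G(0)..G(4) = 0, 1, 0, 1, 0.
For k >= max(S) = 5, G(k) is determined by the previous 5 values G(k-5)..G(k-1); a window of 5 consecutive values has recurred shifted by 2, so by induction G(k + 2) = G(k) for all k >= 0: the sequence is periodic from the start with period 2.
One period: G(0..1) = 0, 1.
28 mod 2 = 0, so G(28) = G(0) = 0.

0


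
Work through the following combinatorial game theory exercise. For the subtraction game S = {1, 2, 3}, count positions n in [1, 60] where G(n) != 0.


Subtraction set S = {1, 2, 3}, so G(n) = n mod 4.
G(n) = 0 when n is a multiple of 4.
Multiples of 4 in [1, 60]: 15
N-positions (nonzero Grundy) = 60 - 15 = 45

45


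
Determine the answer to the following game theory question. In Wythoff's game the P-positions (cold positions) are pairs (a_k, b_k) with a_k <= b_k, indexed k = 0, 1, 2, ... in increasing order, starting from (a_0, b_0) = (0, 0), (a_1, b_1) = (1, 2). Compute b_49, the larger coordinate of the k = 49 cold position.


By Wythoff's theorem, a_k = floor(k * phi) and b_k = floor(k * phi^2) = a_k + k, where phi = (1 + sqrt(5))/2 is the golden ratio.
phi = (1 + sqrt(5))/2 = 1.618034
phi^2 = phi + 1 = 2.618034
k = 49
k * phi^2 = 49 * 2.618034 = 128.283665
b_49 = floor(k * phi^2) = 128 (check: a_49 + k = 79 + 49 = 128)

128


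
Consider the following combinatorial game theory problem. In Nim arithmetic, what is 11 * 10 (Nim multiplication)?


Nim multiplication is bilinear over XOR: (u XOR v) * w = (u*w) XOR (v*w).
So we split each operand into its bit components and XOR the pairwise Nim products.
11 = 1 + 2 + 8 (as XOR of powers of 2).
10 = 2 + 8 (as XOR of powers of 2).
Using the standard Nim-product table on single bits:
  2*2 = 3,   2*4 = 8,   2*8 = 12,
  4*4 = 6,   4*8 = 11,  8*8 = 13,
and  1*x = x (identity), k*l = l*k (commutative).
Pairwise Nim products:
  1 * 2 = 2
  1 * 8 = 8
  2 * 2 = 3
  2 * 8 = 12
  8 * 2 = 12
  8 * 8 = 13
XOR them: 2 XOR 8 XOR 3 XOR 12 XOR 12 XOR 13 = 4.
Result: 11 * 10 = 4 (in Nim).

4


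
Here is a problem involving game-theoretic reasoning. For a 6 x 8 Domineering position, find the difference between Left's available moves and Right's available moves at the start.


Board is 6 x 8 (rows x cols).
Left (vertical) placements: (rows-1) * cols = 5 * 8 = 40
Right (horizontal) placements: rows * (cols-1) = 6 * 7 = 42
Advantage = Left - Right = 40 - 42 = -2

-2


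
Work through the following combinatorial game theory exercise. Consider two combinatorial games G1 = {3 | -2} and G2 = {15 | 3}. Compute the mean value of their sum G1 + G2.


G1 = {3 | -2}, G2 = {15 | 3}
Each is a switch {a | b} with numbers a > b; its mean value is (a + b)/2, and mean value is additive over game sums: m(G1 + G2) = m(G1) + m(G2).
Mean of G1 = (3 + (-2))/2 = 1/2 = 1/2
Mean of G2 = (15 + (3))/2 = 18/2 = 9
Mean of G1 + G2 = 1/2 + 9 = 19/2

19/2


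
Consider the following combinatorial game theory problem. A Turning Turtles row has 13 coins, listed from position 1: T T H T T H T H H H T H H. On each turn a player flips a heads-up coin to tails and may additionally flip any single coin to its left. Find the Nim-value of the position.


Coins: T T H T T H T H H H T H H
Key fact: a single head at position k behaves exactly like a Nim heap of size k (turning it to T and optionally flipping a coin at j < k corresponds to moving the heap from k to j, or to 0), and heads combine as a disjunctive sum (two heads at the same place would cancel, matching j XOR j = 0). So the Nim-value is the XOR of the 1-indexed positions of the heads.
Face-up positions (1-indexed): [3, 6, 8, 9, 10, 12, 13]
XOR 0 with 3: 0 XOR 3 = 3
XOR 3 with 6: 3 XOR 6 = 5
XOR 5 with 8: 5 XOR 8 = 13
XOR 13 with 9: 13 XOR 9 = 4
XOR 4 with 10: 4 XOR 10 = 14
XOR 14 with 12: 14 XOR 12 = 2
XOR 2 with 13: 2 XOR 13 = 15
Nim-value = 15

15


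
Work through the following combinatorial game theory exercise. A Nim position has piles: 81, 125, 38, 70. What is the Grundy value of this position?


We need the XOR (exclusive or) of all pile sizes.
After XOR-ing pile 1 (size 81): 0 XOR 81 = 81
After XOR-ing pile 2 (size 125): 81 XOR 125 = 44
After XOR-ing pile 3 (size 38): 44 XOR 38 = 10
After XOR-ing pile 4 (size 70): 10 XOR 70 = 76
The Nim-value of this position is 76.

76


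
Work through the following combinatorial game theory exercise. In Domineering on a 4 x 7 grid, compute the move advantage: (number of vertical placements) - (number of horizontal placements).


Board is 4 x 7 (rows x cols).
Left (vertical) placements: (rows-1) * cols = 3 * 7 = 21
Right (horizontal) placements: rows * (cols-1) = 4 * 6 = 24
Advantage = Left - Right = 21 - 24 = -3

-3


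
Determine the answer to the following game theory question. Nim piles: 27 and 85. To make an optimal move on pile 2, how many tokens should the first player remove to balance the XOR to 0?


Piles: 27 and 85
Current XOR: 27 XOR 85 = 78 (non-zero, so this is an N-position).
To make the XOR zero, we need to find a move that balances the piles.
For pile 2 (size 85): target = 85 XOR 78 = 27
We reduce pile 2 from 85 to 27.
Tokens removed: 85 - 27 = 58
Verification: 27 XOR 27 = 0

58


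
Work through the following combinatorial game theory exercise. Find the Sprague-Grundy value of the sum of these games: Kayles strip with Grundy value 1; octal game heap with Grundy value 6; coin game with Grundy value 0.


By the Sprague-Grundy theorem, the Grundy value of a sum of games is the XOR of individual Grundy values.
Kayles strip: Grundy value = 1. Running XOR: 0 XOR 1 = 1
octal game heap: Grundy value = 6. Running XOR: 1 XOR 6 = 7
coin game: Grundy value = 0. Running XOR: 7 XOR 0 = 7
The combined Grundy value is 7.

7


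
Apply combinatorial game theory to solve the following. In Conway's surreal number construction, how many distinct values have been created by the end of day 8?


Day 0: {|} = 0 is born. Count = 1.
Day n: the number of surreal numbers born by day n is 2^(n+1) - 1.
By day 0: 2^1 - 1 = 1
By day 1: 2^2 - 1 = 3
By day 2: 2^3 - 1 = 7
By day 3: 2^4 - 1 = 15
By day 4: 2^5 - 1 = 31
By day 5: 2^6 - 1 = 63
By day 6: 2^7 - 1 = 127
By day 7: 2^8 - 1 = 255
By day 8: 2^9 - 1 = 511
By day 8: 511 surreal numbers.

511


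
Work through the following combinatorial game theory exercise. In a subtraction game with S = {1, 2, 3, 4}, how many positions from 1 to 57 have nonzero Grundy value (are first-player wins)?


Subtraction set S = {1, 2, 3, 4}, so G(n) = n mod 5.
G(n) = 0 when n is a multiple of 5.
Multiples of 5 in [1, 57]: 11
N-positions (nonzero Grundy) = 57 - 11 = 46

46


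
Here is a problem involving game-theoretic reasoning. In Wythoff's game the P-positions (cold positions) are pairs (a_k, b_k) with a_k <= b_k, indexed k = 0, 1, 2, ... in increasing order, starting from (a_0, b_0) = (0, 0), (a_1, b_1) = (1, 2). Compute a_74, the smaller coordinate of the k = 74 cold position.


By Wythoff's theorem, a_k = floor(k * phi) and b_k = floor(k * phi^2) = a_k + k, where phi = (1 + sqrt(5))/2 is the golden ratio.
phi = (1 + sqrt(5))/2 = 1.618034
k = 74
k * phi = 74 * 1.618034 = 119.734515
a_74 = floor(k * phi) = 119

119


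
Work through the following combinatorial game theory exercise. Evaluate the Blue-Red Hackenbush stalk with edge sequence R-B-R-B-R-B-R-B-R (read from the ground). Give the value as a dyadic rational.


Edges (from ground): R-B-R-B-R-B-R-B-R
By Berlekamp's sign-expansion rule, a Blue-Red Hackenbush stalk has the value of the surreal number whose sign sequence is the edge sequence with B -> + and R -> -.
Sign sequence: -+-+-+-+-
Trace the sign expansion in the surreal number tree, starting from 0:
Edge 1: R (sign -) -> bounds (-inf, 0), value = -1
Edge 2: B (sign +) -> bounds (-1, 0), value = -1/2
Edge 3: R (sign -) -> bounds (-1, -1/2), value = -3/4
Edge 4: B (sign +) -> bounds (-3/4, -1/2), value = -5/8
Edge 5: R (sign -) -> bounds (-3/4, -5/8), value = -11/16
Edge 6: B (sign +) -> bounds (-11/16, -5/8), value = -21/32
Edge 7: R (sign -) -> bounds (-11/16, -21/32), value = -43/64
Edge 8: B (sign +) -> bounds (-43/64, -21/32), value = -85/128
Edge 9: R (sign -) -> bounds (-43/64, -85/128), value = -171/256
Game value = -171/256

-171/256


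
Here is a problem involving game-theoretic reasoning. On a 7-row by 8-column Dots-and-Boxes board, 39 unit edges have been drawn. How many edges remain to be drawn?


Grid: 7 x 8 boxes, i.e. 8 rows and 9 columns of dots.
Horizontal edges: (rows + 1) * cols = 8 * 8 = 64
Vertical edges: rows * (cols + 1) = 7 * 9 = 63
Total edges: 64 + 63 = 127
Edges drawn: 39
Remaining: 127 - 39 = 88

88


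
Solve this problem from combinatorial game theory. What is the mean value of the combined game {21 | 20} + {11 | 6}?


G1 = {21 | 20}, G2 = {11 | 6}
Each is a switch {a | b} with numbers a > b; its mean value is (a + b)/2, and mean value is additive over game sums: m(G1 + G2) = m(G1) + m(G2).
Mean of G1 = (21 + (20))/2 = 41/2 = 41/2
Mean of G2 = (11 + (6))/2 = 17/2 = 17/2
Mean of G1 + G2 = 41/2 + 17/2 = 29

29


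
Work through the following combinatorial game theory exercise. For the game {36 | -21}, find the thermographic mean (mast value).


Game = {36 | -21}, a switch {a | b} with numbers a > b.
Its thermograph has left wall a - t and right wall b + t, which meet at t = (a - b)/2, where both equal (a + b)/2. So the mast (mean value) is at (a + b)/2.
Mean = (36 + (-21))/2 = 15/2 = 15/2

15/2


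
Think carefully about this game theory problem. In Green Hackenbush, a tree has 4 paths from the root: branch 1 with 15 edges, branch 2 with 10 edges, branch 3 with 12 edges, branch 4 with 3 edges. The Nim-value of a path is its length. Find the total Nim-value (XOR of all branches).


The tree has 4 branches from the ground vertex.
In Green Hackenbush, the Nim-value of a simple path of length k is k.
Branch 1: length 15, Nim-value = 15
Branch 2: length 10, Nim-value = 10
Branch 3: length 12, Nim-value = 12
Branch 4: length 3, Nim-value = 3
Total Nim-value = XOR of all branch values:
0 XOR 15 = 15
15 XOR 10 = 5
5 XOR 12 = 9
9 XOR 3 = 10
Nim-value of the tree = 10

10


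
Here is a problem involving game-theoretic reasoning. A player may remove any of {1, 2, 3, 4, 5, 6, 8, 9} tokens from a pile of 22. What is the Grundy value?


The subtraction set is S = {1, 2, 3, 4, 5, 6, 8, 9}.
G(k) = mex{ G(k - s) : s in S, s <= k }. We compute iteratively: G(0) = 0.
G(1) = mex({0}) = 1
G(2) = mex({0, 1}) = 2
G(3) = mex({0, 1, 2}) = 3
G(4) = mex({0, 1, 2, 3}) = 4
G(5) = mex({0, 1, 2, 3, 4}) = 5
G(6) = mex({0, 1, 2, 3, 4, 5}) = 6
G(7) = mex({1, 2, 3, 4, 5, 6}) = 0
G(8) = mex({0, 2, 3, 4, 5, 6}) = 1
G(9) = mex({0, 1, 3, 4, 5, 6}) = 2
G(10) = mex({0, 1, 2, 4, 5, 6}) = 3
G(11) = mex({0, 1, 2, 3, 5, 6}) = 4
G(12) = mex({0, 1, 2, 3, 4, 6}) = 5
G(13) = mex({0, 1, 2, 3, 4, 5}) = 6
G(14) = mex({1, 2, 3, 4, 5, 6}) = 0
G(15) = mex({0, 2, 3, 4, 5, 6}) = 1
Observe that G(7)..G(15) = 0, 1, 2, 3, 4, 5, 6, 0, 1 repeats G(0)..G(8) = 0, 1, 2, 3, 4, 5, 6, 0, 1.
For k >= max(S) = 9, G(k) is determined by the previous 9 values G(k-9)..G(k-1); a window of 9 consecutive values has recurred shifted by 7, so by induction G(k + 7) = G(k) for all k >= 0: the sequence is periodic from the start with period 7.
One period: G(0..6) = 0, 1, 2, 3, 4, 5, 6.
22 mod 7 = 1, so G(22) = G(1) = 1.

1
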